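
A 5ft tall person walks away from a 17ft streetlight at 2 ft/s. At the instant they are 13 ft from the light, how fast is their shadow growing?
5/6 ft/s

By similar triangles: 17/(x+s) = 5/s
Solving: s = 5x/12
ds/dt = 5/12 · dx/dt = 5/12 · 2 = 5/6 ft/s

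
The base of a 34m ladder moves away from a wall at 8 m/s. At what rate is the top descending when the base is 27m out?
216√427/427 ≈ 10.45 m/s

x² + y² = 34²
2x·dx/dt + 2y·dy/dt = 0
dy/dt = -x/y · dx/dt = -27/√427 · 8 = -216√427/427 m/s
The top is descending at 216√427/427 ≈ 10.45 m/s.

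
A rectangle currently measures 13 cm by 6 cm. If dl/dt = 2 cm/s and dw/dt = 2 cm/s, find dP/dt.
8 cm/s

P = 2(l + w)
dP/dt = 2(dl/dt + dw/dt) = 2(2 + 2) = 8 cm/s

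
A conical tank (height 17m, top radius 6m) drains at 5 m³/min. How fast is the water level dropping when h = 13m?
1445/(6084π) ≈ 0.0756 m/min

r/h = 6/17, so r = (6/17)h
V = (1/3)πr²h = (1/3)π((6/17)h)²h = (12/289)πh³
dV/dh = (36/289)πh²
dh/dt = (dV/dt)/(dV/dh) = -5/((36/289)π·13²) = -1445/(6084π) m/min
The level is dropping at 1445/(6084π) ≈ 0.0756 m/min.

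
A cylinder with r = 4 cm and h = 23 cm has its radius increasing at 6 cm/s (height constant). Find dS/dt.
372π cm²/s

S = 2πrh + 2πr² (lateral + bases)
dS/dt = (2πh + 4πr)·dr/dt = (2π·23 + 4π·4)·6
= 372π cm²/s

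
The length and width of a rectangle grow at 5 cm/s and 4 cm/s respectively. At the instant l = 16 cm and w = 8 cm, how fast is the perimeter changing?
18 cm/s

P = 2(l + w)
dP/dt = 2(dl/dt + dw/dt) = 2(5 + 4) = 18 cm/s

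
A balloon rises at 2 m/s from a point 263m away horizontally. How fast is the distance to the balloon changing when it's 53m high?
53√71978/35989 ≈ 0.3951 m/s

z² = 263² + y²
z = √(263² + 53²) = √71978
dz/dt = y/z · dy/dt = 53/√71978 · 2 = 53√71978/35989 ≈ 0.3951 m/s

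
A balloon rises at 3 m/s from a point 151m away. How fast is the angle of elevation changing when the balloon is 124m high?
0.011866 rad/s

tan(θ) = y/151
sec²(θ) · dθ/dt = (1/151) · dy/dt
dθ/dt = cos²(θ)/151 · 3 = 151/(151² + 124²) · 3
dθ/dt = 0.011866 rad/s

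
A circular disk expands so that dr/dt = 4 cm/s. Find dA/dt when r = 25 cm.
200π cm²/s

A = πr²
dA/dt = 2πr · dr/dt = 2π(25)(4) = 200π cm²/s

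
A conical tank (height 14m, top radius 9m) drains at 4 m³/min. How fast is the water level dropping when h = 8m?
49/(324π) ≈ 0.04814 m/min

r/h = 9/14, so r = (9/14)h
V = (1/3)πr²h = (1/3)π((9/14)h)²h = (27/196)πh³
dV/dh = (81/196)πh²
dh/dt = (dV/dt)/(dV/dh) = -4/((81/196)π·8²) = -49/(324π) m/min
The level is dropping at 49/(324π) ≈ 0.04814 m/min.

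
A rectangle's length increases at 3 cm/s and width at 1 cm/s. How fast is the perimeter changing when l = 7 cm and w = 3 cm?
8 cm/s

P = 2(l + w)
dP/dt = 2(dl/dt + dw/dt) = 2(3 + 1) = 8 cm/s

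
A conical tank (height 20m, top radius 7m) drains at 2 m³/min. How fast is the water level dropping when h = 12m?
50/(441π) ≈ 0.03609 m/min

r/h = 7/20, so r = (7/20)h
V = (1/3)πr²h = (1/3)π((7/20)h)²h = (49/1200)πh³
dV/dh = (49/400)πh²
dh/dt = (dV/dt)/(dV/dh) = -2/((49/400)π·12²) = -50/(441π) m/min
The level is dropping at 50/(441π) ≈ 0.03609 m/min.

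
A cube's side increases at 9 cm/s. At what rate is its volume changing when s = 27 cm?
19683 cm³/s

V = s³
dV/dt = 3s² · ds/dt = 3·27²·9 = 19683 cm³/s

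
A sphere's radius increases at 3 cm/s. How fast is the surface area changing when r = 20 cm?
480π cm²/s

S = 4πr²
dS/dt = dS/dr · dr/dt = 8πr · 3
At r = 20: dS/dt = 480π cm²/s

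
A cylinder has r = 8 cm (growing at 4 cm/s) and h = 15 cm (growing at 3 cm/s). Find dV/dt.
1152π cm³/s

V = πr²h
dV/dt = 2πrh·dr/dt + πr²·dh/dt
= 2π(8)(15)(4) + π(8)²(3)
= 1152π cm³/s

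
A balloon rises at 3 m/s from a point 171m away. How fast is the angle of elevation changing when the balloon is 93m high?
0.013539 rad/s

tan(θ) = y/171
sec²(θ) · dθ/dt = (1/171) · dy/dt
dθ/dt = cos²(θ)/171 · 3 = 171/(171² + 93²) · 3
dθ/dt = 0.013539 rad/s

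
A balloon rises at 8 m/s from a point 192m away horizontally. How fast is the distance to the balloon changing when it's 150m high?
200√1649/1649 ≈ 4.925 m/s

z² = 192² + y²
z = √(192² + 150²) = 6√1649
dz/dt = y/z · dy/dt = 150/(6√1649) · 8 = 200√1649/1649 ≈ 4.925 m/s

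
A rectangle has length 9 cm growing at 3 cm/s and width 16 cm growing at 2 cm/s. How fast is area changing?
66 cm²/s

A = lw
dA/dt = w·dl/dt + l·dw/dt = 16·3 + 9·2 = 66 cm²/s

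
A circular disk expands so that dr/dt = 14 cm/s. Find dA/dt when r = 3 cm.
84π cm²/s

A = πr²
dA/dt = 2πr · dr/dt = 2π(3)(14) = 84π cm²/s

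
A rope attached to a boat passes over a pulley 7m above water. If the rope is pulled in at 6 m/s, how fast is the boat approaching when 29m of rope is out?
29√22/22 ≈ 6.183 m/s

rope² = x² + 7²
x = √(29² - 7²) = 6√22
dx/dt = (rope/x) · d(rope)/dt = (29/(6√22)) · (-6) = -29√22/22 m/s
The boat approaches at 29√22/22 ≈ 6.183 m/s.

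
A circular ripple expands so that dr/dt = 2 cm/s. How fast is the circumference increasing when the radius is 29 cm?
4π cm/s

C = 2πr
dC/dt = 2π · dr/dt = 2π · 2 = 4π cm/s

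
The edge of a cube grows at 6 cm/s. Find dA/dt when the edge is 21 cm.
1512 cm²/s

A = 6s²
dA/dt = 12s · ds/dt = 12·21·6 = 1512 cm²/s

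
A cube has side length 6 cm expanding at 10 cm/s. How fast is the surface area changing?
720 cm²/s

A = 6s²
dA/dt = 12s · ds/dt = 12·6·10 = 720 cm²/s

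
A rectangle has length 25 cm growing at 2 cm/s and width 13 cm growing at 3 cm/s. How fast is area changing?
101 cm²/s

A = lw
dA/dt = w·dl/dt + l·dw/dt = 13·2 + 25·3 = 101 cm²/s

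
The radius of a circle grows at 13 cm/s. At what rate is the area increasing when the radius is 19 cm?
494π cm²/s

A = πr²
dA/dt = 2πr · dr/dt = 2π(19)(13) = 494π cm²/s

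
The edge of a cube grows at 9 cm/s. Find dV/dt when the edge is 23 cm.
14283 cm³/s

V = s³
dV/dt = 3s² · ds/dt = 3·23²·9 = 14283 cm³/s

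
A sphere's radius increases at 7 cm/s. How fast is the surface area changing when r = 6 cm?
336π cm²/s

S = 4πr²
dS/dt = dS/dr · dr/dt = 8πr · 7
At r = 6: dS/dt = 336π cm²/s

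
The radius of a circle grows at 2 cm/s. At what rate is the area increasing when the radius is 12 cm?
48π cm²/s

A = πr²
dA/dt = 2πr · dr/dt = 2π(12)(2) = 48π cm²/s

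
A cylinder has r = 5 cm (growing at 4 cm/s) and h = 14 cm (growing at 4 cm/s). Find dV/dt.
660π cm³/s

V = πr²h
dV/dt = 2πrh·dr/dt + πr²·dh/dt
= 2π(5)(14)(4) + π(5)²(4)
= 660π cm³/s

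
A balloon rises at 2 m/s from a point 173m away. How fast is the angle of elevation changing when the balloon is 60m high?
0.010319 rad/s

tan(θ) = y/173
sec²(θ) · dθ/dt = (1/173) · dy/dt
dθ/dt = cos²(θ)/173 · 2 = 173/(173² + 60²) · 2
dθ/dt = 0.010319 rad/s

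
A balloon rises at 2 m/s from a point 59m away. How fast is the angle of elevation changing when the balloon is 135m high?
0.005436 rad/s

tan(θ) = y/59
sec²(θ) · dθ/dt = (1/59) · dy/dt
dθ/dt = cos²(θ)/59 · 2 = 59/(59² + 135²) · 2
dθ/dt = 0.005436 rad/s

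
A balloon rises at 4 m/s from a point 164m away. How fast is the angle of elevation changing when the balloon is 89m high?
0.018841 rad/s

tan(θ) = y/164
sec²(θ) · dθ/dt = (1/164) · dy/dt
dθ/dt = cos²(θ)/164 · 4 = 164/(164² + 89²) · 4
dθ/dt = 0.018841 rad/s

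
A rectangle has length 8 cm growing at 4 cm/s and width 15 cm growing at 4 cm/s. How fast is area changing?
92 cm²/s

A = lw
dA/dt = w·dl/dt + l·dw/dt = 15·4 + 8·4 = 92 cm²/s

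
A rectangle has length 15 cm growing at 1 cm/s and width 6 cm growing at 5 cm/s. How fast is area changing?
81 cm²/s

A = lw
dA/dt = w·dl/dt + l·dw/dt = 6·1 + 15·5 = 81 cm²/s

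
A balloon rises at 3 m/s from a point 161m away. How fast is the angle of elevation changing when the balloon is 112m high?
0.012557 rad/s

tan(θ) = y/161
sec²(θ) · dθ/dt = (1/161) · dy/dt
dθ/dt = cos²(θ)/161 · 3 = 161/(161² + 112²) · 3
dθ/dt = 0.012557 rad/s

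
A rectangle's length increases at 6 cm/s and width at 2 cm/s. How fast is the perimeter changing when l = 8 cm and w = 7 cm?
16 cm/s

P = 2(l + w)
dP/dt = 2(dl/dt + dw/dt) = 2(6 + 2) = 16 cm/s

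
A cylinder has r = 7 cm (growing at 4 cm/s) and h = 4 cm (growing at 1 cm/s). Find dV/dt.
273π cm³/s

V = πr²h
dV/dt = 2πrh·dr/dt + πr²·dh/dt
= 2π(7)(4)(4) + π(7)²(1)
= 273π cm³/s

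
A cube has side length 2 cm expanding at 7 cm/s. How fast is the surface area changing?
168 cm²/s

A = 6s²
dA/dt = 12s · ds/dt = 12·2·7 = 168 cm²/s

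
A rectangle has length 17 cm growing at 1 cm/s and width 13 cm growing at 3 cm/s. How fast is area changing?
64 cm²/s

A = lw
dA/dt = w·dl/dt + l·dw/dt = 13·1 + 17·3 = 64 cm²/s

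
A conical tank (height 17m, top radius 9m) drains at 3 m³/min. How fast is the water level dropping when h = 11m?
289/(3267π) ≈ 0.02816 m/min

r/h = 9/17, so r = (9/17)h
V = (1/3)πr²h = (1/3)π((9/17)h)²h = (27/289)πh³
dV/dh = (81/289)πh²
dh/dt = (dV/dt)/(dV/dh) = -3/((81/289)π·11²) = -289/(3267π) m/min
The level is dropping at 289/(3267π) ≈ 0.02816 m/min.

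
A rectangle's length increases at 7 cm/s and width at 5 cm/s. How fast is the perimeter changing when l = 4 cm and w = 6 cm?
24 cm/s

P = 2(l + w)
dP/dt = 2(dl/dt + dw/dt) = 2(7 + 5) = 24 cm/s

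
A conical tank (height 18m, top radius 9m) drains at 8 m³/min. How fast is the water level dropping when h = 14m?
8/(49π) ≈ 0.05197 m/min

r/h = 9/18, so r = (1/2)h
V = (1/3)πr²h = (1/3)π((1/2)h)²h = (1/12)πh³
dV/dh = (1/4)πh²
dh/dt = (dV/dt)/(dV/dh) = -8/((1/4)π·14²) = -8/(49π) m/min
The level is dropping at 8/(49π) ≈ 0.05197 m/min.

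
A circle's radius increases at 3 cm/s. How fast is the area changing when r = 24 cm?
144π cm²/s

A = πr²
dA/dt = 2πr · dr/dt = 2π(24)(3) = 144π cm²/s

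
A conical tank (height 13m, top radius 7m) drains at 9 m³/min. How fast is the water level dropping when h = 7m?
1521/(2401π) ≈ 0.2016 m/min

r/h = 7/13, so r = (7/13)h
V = (1/3)πr²h = (1/3)π((7/13)h)²h = (49/507)πh³
dV/dh = (49/169)πh²
dh/dt = (dV/dt)/(dV/dh) = -9/((49/169)π·7²) = -1521/(2401π) m/min
The level is dropping at 1521/(2401π) ≈ 0.2016 m/min.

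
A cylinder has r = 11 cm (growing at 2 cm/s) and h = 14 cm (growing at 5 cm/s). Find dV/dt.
1221π cm³/s

V = πr²h
dV/dt = 2πrh·dr/dt + πr²·dh/dt
= 2π(11)(14)(2) + π(11)²(5)
= 1221π cm³/s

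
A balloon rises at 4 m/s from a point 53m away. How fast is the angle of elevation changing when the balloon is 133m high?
0.010342 rad/s

tan(θ) = y/53
sec²(θ) · dθ/dt = (1/53) · dy/dt
dθ/dt = cos²(θ)/53 · 4 = 53/(53² + 133²) · 4
dθ/dt = 0.010342 rad/s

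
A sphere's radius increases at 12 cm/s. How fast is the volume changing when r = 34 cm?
55488π cm³/s

V = (4/3)πr³
dV/dt = dV/dr · dr/dt = 4πr² · 12
At r = 34: dV/dt = 55488π cm³/s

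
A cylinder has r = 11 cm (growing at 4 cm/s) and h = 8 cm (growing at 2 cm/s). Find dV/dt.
946π cm³/s

V = πr²h
dV/dt = 2πrh·dr/dt + πr²·dh/dt
= 2π(11)(8)(4) + π(11)²(2)
= 946π cm³/s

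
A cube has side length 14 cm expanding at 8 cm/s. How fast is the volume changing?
4704 cm³/s

V = s³
dV/dt = 3s² · ds/dt = 3·14²·8 = 4704 cm³/s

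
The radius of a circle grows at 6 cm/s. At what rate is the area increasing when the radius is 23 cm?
276π cm²/s

A = πr²
dA/dt = 2πr · dr/dt = 2π(23)(6) = 276π cm²/s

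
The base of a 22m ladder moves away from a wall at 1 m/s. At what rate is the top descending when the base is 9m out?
9√403/403 ≈ 0.4483 m/s

x² + y² = 22²
2x·dx/dt + 2y·dy/dt = 0
dy/dt = -x/y · dx/dt = -9/√403 · 1 = -9√403/403 m/s
The top is descending at 9√403/403 ≈ 0.4483 m/s.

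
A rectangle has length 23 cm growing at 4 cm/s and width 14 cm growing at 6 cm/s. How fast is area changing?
194 cm²/s

A = lw
dA/dt = w·dl/dt + l·dw/dt = 14·4 + 23·6 = 194 cm²/s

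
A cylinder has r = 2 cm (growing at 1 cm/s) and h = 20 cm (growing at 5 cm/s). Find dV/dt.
100π cm³/s

V = πr²h
dV/dt = 2πrh·dr/dt + πr²·dh/dt
= 2π(2)(20)(1) + π(2)²(5)
= 100π cm³/s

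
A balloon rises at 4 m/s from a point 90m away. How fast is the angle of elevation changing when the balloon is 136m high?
0.013536 rad/s

tan(θ) = y/90
sec²(θ) · dθ/dt = (1/90) · dy/dt
dθ/dt = cos²(θ)/90 · 4 = 90/(90² + 136²) · 4
dθ/dt = 0.013536 rad/s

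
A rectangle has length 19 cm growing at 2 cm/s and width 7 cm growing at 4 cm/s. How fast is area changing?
90 cm²/s

A = lw
dA/dt = w·dl/dt + l·dw/dt = 7·2 + 19·4 = 90 cm²/s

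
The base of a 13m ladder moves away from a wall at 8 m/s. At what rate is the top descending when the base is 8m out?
64√105/105 ≈ 6.246 m/s

x² + y² = 13²
2x·dx/dt + 2y·dy/dt = 0
dy/dt = -x/y · dx/dt = -8/√105 · 8 = -64√105/105 m/s
The top is descending at 64√105/105 ≈ 6.246 m/s.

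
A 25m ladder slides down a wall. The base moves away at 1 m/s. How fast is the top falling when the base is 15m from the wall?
3/4 = 0.75 m/s

x² + y² = 25²
2x·dx/dt + 2y·dy/dt = 0
dy/dt = -x/y · dx/dt = -15/20 · 1 = -3/4 m/s
The top is descending at 3/4 = 0.75 m/s.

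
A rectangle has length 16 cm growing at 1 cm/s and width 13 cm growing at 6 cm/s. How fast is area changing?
109 cm²/s

A = lw
dA/dt = w·dl/dt + l·dw/dt = 13·1 + 16·6 = 109 cm²/s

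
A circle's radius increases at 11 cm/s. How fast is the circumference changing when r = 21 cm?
22π cm/s

C = 2πr
dC/dt = 2π · dr/dt = 2π · 11 = 22π cm/s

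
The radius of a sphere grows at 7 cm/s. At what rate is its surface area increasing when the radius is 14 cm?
784π cm²/s

S = 4πr²
dS/dt = dS/dr · dr/dt = 8πr · 7
At r = 14: dS/dt = 784π cm²/s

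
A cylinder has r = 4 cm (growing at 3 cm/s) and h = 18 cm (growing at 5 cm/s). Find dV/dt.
512π cm³/s

V = πr²h
dV/dt = 2πrh·dr/dt + πr²·dh/dt
= 2π(4)(18)(3) + π(4)²(5)
= 512π cm³/s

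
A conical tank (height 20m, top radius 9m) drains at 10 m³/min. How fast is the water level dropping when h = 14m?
1000/(3969π) ≈ 0.0802 m/min

r/h = 9/20, so r = (9/20)h
V = (1/3)πr²h = (1/3)π((9/20)h)²h = (27/400)πh³
dV/dh = (81/400)πh²
dh/dt = (dV/dt)/(dV/dh) = -10/((81/400)π·14²) = -1000/(3969π) m/min
The level is dropping at 1000/(3969π) ≈ 0.0802 m/min.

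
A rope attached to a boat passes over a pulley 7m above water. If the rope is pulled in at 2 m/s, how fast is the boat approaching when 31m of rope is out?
31√57/114 ≈ 2.053 m/s

rope² = x² + 7²
x = √(31² - 7²) = 4√57
dx/dt = (rope/x) · d(rope)/dt = (31/(4√57)) · (-2) = -31√57/114 m/s
The boat approaches at 31√57/114 ≈ 2.053 m/s.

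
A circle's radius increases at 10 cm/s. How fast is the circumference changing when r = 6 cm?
20π cm/s

C = 2πr
dC/dt = 2π · dr/dt = 2π · 10 = 20π cm/s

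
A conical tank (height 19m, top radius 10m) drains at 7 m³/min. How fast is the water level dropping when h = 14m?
361/(2800π) ≈ 0.04104 m/min

r/h = 10/19, so r = (10/19)h
V = (1/3)πr²h = (1/3)π((10/19)h)²h = (100/1083)πh³
dV/dh = (100/361)πh²
dh/dt = (dV/dt)/(dV/dh) = -7/((100/361)π·14²) = -361/(2800π) m/min
The level is dropping at 361/(2800π) ≈ 0.04104 m/min.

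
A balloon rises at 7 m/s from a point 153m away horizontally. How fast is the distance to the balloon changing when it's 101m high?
707√33610/33610 ≈ 3.856 m/s

z² = 153² + y²
z = √(153² + 101²) = √33610
dz/dt = y/z · dy/dt = 101/√33610 · 7 = 707√33610/33610 ≈ 3.856 m/s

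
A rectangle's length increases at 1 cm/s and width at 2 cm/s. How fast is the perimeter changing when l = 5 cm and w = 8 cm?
6 cm/s

P = 2(l + w)
dP/dt = 2(dl/dt + dw/dt) = 2(1 + 2) = 6 cm/s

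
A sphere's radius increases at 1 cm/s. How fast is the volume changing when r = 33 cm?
4356π cm³/s

V = (4/3)πr³
dV/dt = dV/dr · dr/dt = 4πr² · 1
At r = 33: dV/dt = 4356π cm³/s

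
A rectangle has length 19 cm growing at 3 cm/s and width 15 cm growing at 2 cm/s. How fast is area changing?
83 cm²/s

A = lw
dA/dt = w·dl/dt + l·dw/dt = 15·3 + 19·2 = 83 cm²/s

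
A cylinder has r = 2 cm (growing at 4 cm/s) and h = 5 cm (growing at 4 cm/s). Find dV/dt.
96π cm³/s

V = πr²h
dV/dt = 2πrh·dr/dt + πr²·dh/dt
= 2π(2)(5)(4) + π(2)²(4)
= 96π cm³/s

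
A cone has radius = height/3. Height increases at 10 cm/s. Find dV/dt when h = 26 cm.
6760π/9 cm³/s

V = (1/3)π(h/3)²h = πh³/27
dV/dt = πh²/9 · 10
At h = 26: dV/dt = 6760π/9 cm³/s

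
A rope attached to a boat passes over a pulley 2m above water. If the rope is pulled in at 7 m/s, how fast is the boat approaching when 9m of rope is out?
9√77/11 ≈ 7.18 m/s

rope² = x² + 2²
x = √(9² - 2²) = √77
dx/dt = (rope/x) · d(rope)/dt = (9/√77) · (-7) = -9√77/11 m/s
The boat approaches at 9√77/11 ≈ 7.18 m/s.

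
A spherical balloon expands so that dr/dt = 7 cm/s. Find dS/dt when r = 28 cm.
1568π cm²/s

S = 4πr²
dS/dt = dS/dr · dr/dt = 8πr · 7
At r = 28: dS/dt = 1568π cm²/s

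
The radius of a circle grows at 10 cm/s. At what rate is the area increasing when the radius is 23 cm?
460π cm²/s

A = πr²
dA/dt = 2πr · dr/dt = 2π(23)(10) = 460π cm²/s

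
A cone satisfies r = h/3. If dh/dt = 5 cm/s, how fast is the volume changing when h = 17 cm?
1445π/9 cm³/s

V = (1/3)π(h/3)²h = πh³/27
dV/dt = πh²/9 · 5
At h = 17: dV/dt = 1445π/9 cm³/s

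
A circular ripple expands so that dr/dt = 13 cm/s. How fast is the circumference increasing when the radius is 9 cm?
26π cm/s

C = 2πr
dC/dt = 2π · dr/dt = 2π · 13 = 26π cm/s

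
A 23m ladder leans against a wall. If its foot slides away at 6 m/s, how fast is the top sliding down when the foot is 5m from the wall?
5√14/14 ≈ 1.336 m/s

x² + y² = 23²
2x·dx/dt + 2y·dy/dt = 0
dy/dt = -x/y · dx/dt = -5/(6√14) · 6 = -5√14/14 m/s
The top is descending at 5√14/14 ≈ 1.336 m/s.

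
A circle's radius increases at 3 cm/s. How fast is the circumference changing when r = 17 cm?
6π cm/s

C = 2πr
dC/dt = 2π · dr/dt = 2π · 3 = 6π cm/s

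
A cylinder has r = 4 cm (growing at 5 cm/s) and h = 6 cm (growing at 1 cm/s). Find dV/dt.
256π cm³/s

V = πr²h
dV/dt = 2πrh·dr/dt + πr²·dh/dt
= 2π(4)(6)(5) + π(4)²(1)
= 256π cm³/s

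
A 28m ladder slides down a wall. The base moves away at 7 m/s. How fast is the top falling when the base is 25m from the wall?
175√159/159 ≈ 13.88 m/s

x² + y² = 28²
2x·dx/dt + 2y·dy/dt = 0
dy/dt = -x/y · dx/dt = -25/√159 · 7 = -175√159/159 m/s
The top is descending at 175√159/159 ≈ 13.88 m/s.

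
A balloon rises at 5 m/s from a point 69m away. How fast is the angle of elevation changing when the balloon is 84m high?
0.029195 rad/s

tan(θ) = y/69
sec²(θ) · dθ/dt = (1/69) · dy/dt
dθ/dt = cos²(θ)/69 · 5 = 69/(69² + 84²) · 5
dθ/dt = 0.029195 rad/s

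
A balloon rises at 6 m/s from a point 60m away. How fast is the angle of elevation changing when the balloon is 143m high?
0.014969 rad/s

tan(θ) = y/60
sec²(θ) · dθ/dt = (1/60) · dy/dt
dθ/dt = cos²(θ)/60 · 6 = 60/(60² + 143²) · 6
dθ/dt = 0.014969 rad/s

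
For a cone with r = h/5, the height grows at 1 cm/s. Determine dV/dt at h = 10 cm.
4π cm³/s

V = (1/3)π(h/5)²h = πh³/75
dV/dt = πh²/25 · 1
At h = 10: dV/dt = 4π cm³/s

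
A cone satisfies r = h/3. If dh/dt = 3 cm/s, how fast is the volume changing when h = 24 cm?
192π cm³/s

V = (1/3)π(h/3)²h = πh³/27
dV/dt = πh²/9 · 3
At h = 24: dV/dt = 192π cm³/s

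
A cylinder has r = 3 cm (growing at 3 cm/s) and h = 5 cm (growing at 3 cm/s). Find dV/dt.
117π cm³/s

V = πr²h
dV/dt = 2πrh·dr/dt + πr²·dh/dt
= 2π(3)(5)(3) + π(3)²(3)
= 117π cm³/s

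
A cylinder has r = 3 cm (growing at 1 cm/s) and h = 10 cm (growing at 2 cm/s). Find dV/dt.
78π cm³/s

V = πr²h
dV/dt = 2πrh·dr/dt + πr²·dh/dt
= 2π(3)(10)(1) + π(3)²(2)
= 78π cm³/s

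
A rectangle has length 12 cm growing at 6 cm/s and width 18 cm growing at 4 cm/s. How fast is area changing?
156 cm²/s

A = lw
dA/dt = w·dl/dt + l·dw/dt = 18·6 + 12·4 = 156 cm²/s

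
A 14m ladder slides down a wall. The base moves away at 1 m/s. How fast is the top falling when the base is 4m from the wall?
2√5/15 ≈ 0.2981 m/s

x² + y² = 14²
2x·dx/dt + 2y·dy/dt = 0
dy/dt = -x/y · dx/dt = -4/(6√5) · 1 = -2√5/15 m/s
The top is descending at 2√5/15 ≈ 0.2981 m/s.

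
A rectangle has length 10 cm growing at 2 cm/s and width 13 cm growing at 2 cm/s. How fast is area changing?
46 cm²/s

A = lw
dA/dt = w·dl/dt + l·dw/dt = 13·2 + 10·2 = 46 cm²/s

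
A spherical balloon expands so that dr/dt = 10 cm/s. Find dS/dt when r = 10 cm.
800π cm²/s

S = 4πr²
dS/dt = dS/dr · dr/dt = 8πr · 10
At r = 10: dS/dt = 800π cm²/s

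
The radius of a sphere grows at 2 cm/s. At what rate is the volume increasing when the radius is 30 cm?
7200π cm³/s

V = (4/3)πr³
dV/dt = dV/dr · dr/dt = 4πr² · 2
At r = 30: dV/dt = 7200π cm³/s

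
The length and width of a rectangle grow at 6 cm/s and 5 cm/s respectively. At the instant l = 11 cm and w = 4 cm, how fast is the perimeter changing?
22 cm/s

P = 2(l + w)
dP/dt = 2(dl/dt + dw/dt) = 2(6 + 5) = 22 cm/s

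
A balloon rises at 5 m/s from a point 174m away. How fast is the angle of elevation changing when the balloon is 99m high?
0.021708 rad/s

tan(θ) = y/174
sec²(θ) · dθ/dt = (1/174) · dy/dt
dθ/dt = cos²(θ)/174 · 5 = 174/(174² + 99²) · 5
dθ/dt = 0.021708 rad/s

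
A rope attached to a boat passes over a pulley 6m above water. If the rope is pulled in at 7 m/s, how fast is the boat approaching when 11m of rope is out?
77√85/85 ≈ 8.352 m/s

rope² = x² + 6²
x = √(11² - 6²) = √85
dx/dt = (rope/x) · d(rope)/dt = (11/√85) · (-7) = -77√85/85 m/s
The boat approaches at 77√85/85 ≈ 8.352 m/s.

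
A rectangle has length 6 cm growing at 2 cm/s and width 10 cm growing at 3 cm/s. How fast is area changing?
38 cm²/s

A = lw
dA/dt = w·dl/dt + l·dw/dt = 10·2 + 6·3 = 38 cm²/s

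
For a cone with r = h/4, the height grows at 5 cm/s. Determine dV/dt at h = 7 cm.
245π/16 cm³/s

V = (1/3)π(h/4)²h = πh³/48
dV/dt = πh²/16 · 5
At h = 7: dV/dt = 245π/16 cm³/s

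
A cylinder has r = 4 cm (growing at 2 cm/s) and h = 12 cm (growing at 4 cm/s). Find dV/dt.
256π cm³/s

V = πr²h
dV/dt = 2πrh·dr/dt + πr²·dh/dt
= 2π(4)(12)(2) + π(4)²(4)
= 256π cm³/s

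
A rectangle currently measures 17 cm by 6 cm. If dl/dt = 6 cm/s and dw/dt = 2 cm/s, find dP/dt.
16 cm/s

P = 2(l + w)
dP/dt = 2(dl/dt + dw/dt) = 2(6 + 2) = 16 cm/s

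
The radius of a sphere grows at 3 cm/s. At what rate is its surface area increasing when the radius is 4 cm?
96π cm²/s

S = 4πr²
dS/dt = dS/dr · dr/dt = 8πr · 3
At r = 4: dS/dt = 96π cm²/s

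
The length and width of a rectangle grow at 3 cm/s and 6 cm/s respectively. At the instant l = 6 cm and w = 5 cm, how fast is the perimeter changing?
18 cm/s

P = 2(l + w)
dP/dt = 2(dl/dt + dw/dt) = 2(3 + 6) = 18 cm/s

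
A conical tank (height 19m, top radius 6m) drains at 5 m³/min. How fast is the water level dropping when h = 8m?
1805/(2304π) ≈ 0.2494 m/min

r/h = 6/19, so r = (6/19)h
V = (1/3)πr²h = (1/3)π((6/19)h)²h = (12/361)πh³
dV/dh = (36/361)πh²
dh/dt = (dV/dt)/(dV/dh) = -5/((36/361)π·8²) = -1805/(2304π) m/min
The level is dropping at 1805/(2304π) ≈ 0.2494 m/min.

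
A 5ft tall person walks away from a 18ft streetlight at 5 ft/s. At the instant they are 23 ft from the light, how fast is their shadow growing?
25/13 ft/s

By similar triangles: 18/(x+s) = 5/s
Solving: s = 5x/13
ds/dt = 5/13 · dx/dt = 5/13 · 5 = 25/13 ft/s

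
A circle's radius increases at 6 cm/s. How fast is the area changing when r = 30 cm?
360π cm²/s

A = πr²
dA/dt = 2πr · dr/dt = 2π(30)(6) = 360π cm²/s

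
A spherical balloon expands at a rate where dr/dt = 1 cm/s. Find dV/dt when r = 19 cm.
1444π cm³/s

V = (4/3)πr³
dV/dt = dV/dr · dr/dt = 4πr² · 1
At r = 19: dV/dt = 1444π cm³/s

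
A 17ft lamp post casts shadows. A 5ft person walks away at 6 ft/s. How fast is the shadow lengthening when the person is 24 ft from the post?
5/2 ft/s

By similar triangles: 17/(x+s) = 5/s
Solving: s = 5x/12
ds/dt = 5/12 · dx/dt = 5/12 · 6 = 5/2 ft/s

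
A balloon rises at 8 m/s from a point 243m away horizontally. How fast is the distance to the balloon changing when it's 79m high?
316√65290/32645 ≈ 2.473 m/s

z² = 243² + y²
z = √(243² + 79²) = √65290
dz/dt = y/z · dy/dt = 79/√65290 · 8 = 316√65290/32645 ≈ 2.473 m/s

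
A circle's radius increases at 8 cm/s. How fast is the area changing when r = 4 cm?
64π cm²/s

A = πr²
dA/dt = 2πr · dr/dt = 2π(4)(8) = 64π cm²/s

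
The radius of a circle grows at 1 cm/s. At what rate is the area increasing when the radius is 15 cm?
30π cm²/s

A = πr²
dA/dt = 2πr · dr/dt = 2π(15)(1) = 30π cm²/s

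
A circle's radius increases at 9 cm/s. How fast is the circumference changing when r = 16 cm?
18π cm/s

C = 2πr
dC/dt = 2π · dr/dt = 2π · 9 = 18π cm/s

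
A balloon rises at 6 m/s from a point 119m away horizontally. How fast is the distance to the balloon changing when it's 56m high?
48√353/353 ≈ 2.555 m/s

z² = 119² + y²
z = √(119² + 56²) = 7√353
dz/dt = y/z · dy/dt = 56/(7√353) · 6 = 48√353/353 ≈ 2.555 m/s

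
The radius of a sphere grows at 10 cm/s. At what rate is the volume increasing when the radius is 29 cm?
33640π cm³/s

V = (4/3)πr³
dV/dt = dV/dr · dr/dt = 4πr² · 10
At r = 29: dV/dt = 33640π cm³/s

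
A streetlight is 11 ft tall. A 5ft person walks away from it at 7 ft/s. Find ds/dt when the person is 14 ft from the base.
35/6 ft/s

By similar triangles: 11/(x+s) = 5/s
Solving: s = 5x/6
ds/dt = 5/6 · dx/dt = 5/6 · 7 = 35/6 ft/s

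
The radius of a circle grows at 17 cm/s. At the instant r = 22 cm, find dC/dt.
34π cm/s

C = 2πr
dC/dt = 2π · dr/dt = 2π · 17 = 34π cm/s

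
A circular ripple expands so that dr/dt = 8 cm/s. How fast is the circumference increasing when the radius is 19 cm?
16π cm/s

C = 2πr
dC/dt = 2π · dr/dt = 2π · 8 = 16π cm/s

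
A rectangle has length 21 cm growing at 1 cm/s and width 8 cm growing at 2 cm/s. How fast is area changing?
50 cm²/s

A = lw
dA/dt = w·dl/dt + l·dw/dt = 8·1 + 21·2 = 50 cm²/s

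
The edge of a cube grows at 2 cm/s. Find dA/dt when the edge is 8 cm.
192 cm²/s

A = 6s²
dA/dt = 12s · ds/dt = 12·8·2 = 192 cm²/s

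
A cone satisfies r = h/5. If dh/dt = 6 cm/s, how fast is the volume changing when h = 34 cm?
6936π/25 cm³/s

V = (1/3)π(h/5)²h = πh³/75
dV/dt = πh²/25 · 6
At h = 34: dV/dt = 6936π/25 cm³/s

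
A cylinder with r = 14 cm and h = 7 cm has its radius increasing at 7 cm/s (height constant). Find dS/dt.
490π cm²/s

S = 2πrh + 2πr² (lateral + bases)
dS/dt = (2πh + 4πr)·dr/dt = (2π·7 + 4π·14)·7
= 490π cm²/s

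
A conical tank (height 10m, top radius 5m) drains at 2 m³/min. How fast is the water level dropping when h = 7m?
8/(49π) ≈ 0.05197 m/min

r/h = 5/10, so r = (1/2)h
V = (1/3)πr²h = (1/3)π((1/2)h)²h = (1/12)πh³
dV/dh = (1/4)πh²
dh/dt = (dV/dt)/(dV/dh) = -2/((1/4)π·7²) = -8/(49π) m/min
The level is dropping at 8/(49π) ≈ 0.05197 m/min.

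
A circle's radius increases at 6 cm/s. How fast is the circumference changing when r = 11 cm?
12π cm/s

C = 2πr
dC/dt = 2π · dr/dt = 2π · 6 = 12π cm/s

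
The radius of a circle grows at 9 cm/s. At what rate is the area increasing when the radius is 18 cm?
324π cm²/s

A = πr²
dA/dt = 2πr · dr/dt = 2π(18)(9) = 324π cm²/s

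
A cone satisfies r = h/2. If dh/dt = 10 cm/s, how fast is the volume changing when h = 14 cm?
490π cm³/s

V = (1/3)π(h/2)²h = πh³/12
dV/dt = πh²/4 · 10
At h = 14: dV/dt = 490π cm³/s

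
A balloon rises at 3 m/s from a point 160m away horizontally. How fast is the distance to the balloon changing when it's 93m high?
279√34249/34249 ≈ 1.508 m/s

z² = 160² + y²
z = √(160² + 93²) = √34249
dz/dt = y/z · dy/dt = 93/√34249 · 3 = 279√34249/34249 ≈ 1.508 m/s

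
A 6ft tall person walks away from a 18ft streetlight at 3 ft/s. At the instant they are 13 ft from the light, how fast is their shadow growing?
3/2 ft/s

By similar triangles: 18/(x+s) = 6/s
Solving: s = 6x/12
ds/dt = 6/12 · dx/dt = 1/2 · 3 = 3/2 ft/s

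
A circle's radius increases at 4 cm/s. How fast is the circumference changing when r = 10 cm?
8π cm/s

C = 2πr
dC/dt = 2π · dr/dt = 2π · 4 = 8π cm/s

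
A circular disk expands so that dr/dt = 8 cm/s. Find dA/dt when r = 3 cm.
48π cm²/s

A = πr²
dA/dt = 2πr · dr/dt = 2π(3)(8) = 48π cm²/s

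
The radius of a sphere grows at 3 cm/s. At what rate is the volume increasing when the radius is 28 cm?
9408π cm³/s

V = (4/3)πr³
dV/dt = dV/dr · dr/dt = 4πr² · 3
At r = 28: dV/dt = 9408π cm³/s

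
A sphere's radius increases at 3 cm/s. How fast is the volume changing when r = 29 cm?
10092π cm³/s

V = (4/3)πr³
dV/dt = dV/dr · dr/dt = 4πr² · 3
At r = 29: dV/dt = 10092π cm³/s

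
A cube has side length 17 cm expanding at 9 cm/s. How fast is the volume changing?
7803 cm³/s

V = s³
dV/dt = 3s² · ds/dt = 3·17²·9 = 7803 cm³/s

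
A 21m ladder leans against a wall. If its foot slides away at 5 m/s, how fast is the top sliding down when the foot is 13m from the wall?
65√17/68 ≈ 3.941 m/s

x² + y² = 21²
2x·dx/dt + 2y·dy/dt = 0
dy/dt = -x/y · dx/dt = -13/(4√17) · 5 = -65√17/68 m/s
The top is descending at 65√17/68 ≈ 3.941 m/s.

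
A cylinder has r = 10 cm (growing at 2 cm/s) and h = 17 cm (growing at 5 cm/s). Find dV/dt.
1180π cm³/s

V = πr²h
dV/dt = 2πrh·dr/dt + πr²·dh/dt
= 2π(10)(17)(2) + π(10)²(5)
= 1180π cm³/s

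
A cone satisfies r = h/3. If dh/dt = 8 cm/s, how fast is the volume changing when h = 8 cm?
512π/9 cm³/s

V = (1/3)π(h/3)²h = πh³/27
dV/dt = πh²/9 · 8
At h = 8: dV/dt = 512π/9 cm³/s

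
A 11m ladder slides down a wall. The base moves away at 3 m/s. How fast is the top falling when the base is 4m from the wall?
4√105/35 ≈ 1.171 m/s

x² + y² = 11²
2x·dx/dt + 2y·dy/dt = 0
dy/dt = -x/y · dx/dt = -4/√105 · 3 = -4√105/35 m/s
The top is descending at 4√105/35 ≈ 1.171 m/s.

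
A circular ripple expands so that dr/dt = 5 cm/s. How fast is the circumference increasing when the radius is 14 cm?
10π cm/s

C = 2πr
dC/dt = 2π · dr/dt = 2π · 5 = 10π cm/s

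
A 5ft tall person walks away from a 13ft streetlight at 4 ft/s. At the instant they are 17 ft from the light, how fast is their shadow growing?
5/2 ft/s

By similar triangles: 13/(x+s) = 5/s
Solving: s = 5x/8
ds/dt = 5/8 · dx/dt = 5/8 · 4 = 5/2 ft/s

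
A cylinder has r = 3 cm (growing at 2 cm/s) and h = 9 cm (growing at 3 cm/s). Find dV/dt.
135π cm³/s

V = πr²h
dV/dt = 2πrh·dr/dt + πr²·dh/dt
= 2π(3)(9)(2) + π(3)²(3)
= 135π cm³/s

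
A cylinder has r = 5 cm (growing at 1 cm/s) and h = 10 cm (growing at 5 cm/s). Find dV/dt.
225π cm³/s

V = πr²h
dV/dt = 2πrh·dr/dt + πr²·dh/dt
= 2π(5)(10)(1) + π(5)²(5)
= 225π cm³/s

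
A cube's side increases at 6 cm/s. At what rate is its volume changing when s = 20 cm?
7200 cm³/s

V = s³
dV/dt = 3s² · ds/dt = 3·20²·6 = 7200 cm³/s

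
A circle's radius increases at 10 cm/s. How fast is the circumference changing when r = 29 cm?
20π cm/s

C = 2πr
dC/dt = 2π · dr/dt = 2π · 10 = 20π cm/s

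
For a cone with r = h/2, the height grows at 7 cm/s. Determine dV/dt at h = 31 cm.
6727π/4 cm³/s

V = (1/3)π(h/2)²h = πh³/12
dV/dt = πh²/4 · 7
At h = 31: dV/dt = 6727π/4 cm³/s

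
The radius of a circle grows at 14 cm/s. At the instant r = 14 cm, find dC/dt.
28π cm/s

C = 2πr
dC/dt = 2π · dr/dt = 2π · 14 = 28π cm/s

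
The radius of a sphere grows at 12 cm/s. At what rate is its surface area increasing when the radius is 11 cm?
1056π cm²/s

S = 4πr²
dS/dt = dS/dr · dr/dt = 8πr · 12
At r = 11: dS/dt = 1056π cm²/s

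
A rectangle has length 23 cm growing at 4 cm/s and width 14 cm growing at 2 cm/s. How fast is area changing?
102 cm²/s

A = lw
dA/dt = w·dl/dt + l·dw/dt = 14·4 + 23·2 = 102 cm²/s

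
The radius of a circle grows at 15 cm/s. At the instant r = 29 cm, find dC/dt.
30π cm/s

C = 2πr
dC/dt = 2π · dr/dt = 2π · 15 = 30π cm/s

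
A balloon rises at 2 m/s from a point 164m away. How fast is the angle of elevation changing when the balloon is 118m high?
0.008035 rad/s

tan(θ) = y/164
sec²(θ) · dθ/dt = (1/164) · dy/dt
dθ/dt = cos²(θ)/164 · 2 = 164/(164² + 118²) · 2
dθ/dt = 0.008035 rad/s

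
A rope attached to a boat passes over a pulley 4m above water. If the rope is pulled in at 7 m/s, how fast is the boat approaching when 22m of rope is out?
77√13/39 ≈ 7.119 m/s

rope² = x² + 4²
x = √(22² - 4²) = 6√13
dx/dt = (rope/x) · d(rope)/dt = (22/(6√13)) · (-7) = -77√13/39 m/s
The boat approaches at 77√13/39 ≈ 7.119 m/s.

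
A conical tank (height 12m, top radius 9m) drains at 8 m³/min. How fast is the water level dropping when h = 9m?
128/(729π) ≈ 0.05589 m/min

r/h = 9/12, so r = (3/4)h
V = (1/3)πr²h = (1/3)π((3/4)h)²h = (3/16)πh³
dV/dh = (9/16)πh²
dh/dt = (dV/dt)/(dV/dh) = -8/((9/16)π·9²) = -128/(729π) m/min
The level is dropping at 128/(729π) ≈ 0.05589 m/min.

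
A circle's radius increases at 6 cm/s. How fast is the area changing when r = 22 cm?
264π cm²/s

A = πr²
dA/dt = 2πr · dr/dt = 2π(22)(6) = 264π cm²/s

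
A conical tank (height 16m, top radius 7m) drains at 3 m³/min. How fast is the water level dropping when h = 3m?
256/(147π) ≈ 0.5543 m/min

r/h = 7/16, so r = (7/16)h
V = (1/3)πr²h = (1/3)π((7/16)h)²h = (49/768)πh³
dV/dh = (49/256)πh²
dh/dt = (dV/dt)/(dV/dh) = -3/((49/256)π·3²) = -256/(147π) m/min
The level is dropping at 256/(147π) ≈ 0.5543 m/min.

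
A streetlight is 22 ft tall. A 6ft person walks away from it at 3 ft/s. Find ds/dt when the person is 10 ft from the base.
9/8 ft/s

By similar triangles: 22/(x+s) = 6/s
Solving: s = 6x/16
ds/dt = 6/16 · dx/dt = 3/8 · 3 = 9/8 ft/s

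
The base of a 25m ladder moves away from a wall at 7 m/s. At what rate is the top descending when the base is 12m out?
84√481/481 ≈ 3.83 m/s

x² + y² = 25²
2x·dx/dt + 2y·dy/dt = 0
dy/dt = -x/y · dx/dt = -12/√481 · 7 = -84√481/481 m/s
The top is descending at 84√481/481 ≈ 3.83 m/s.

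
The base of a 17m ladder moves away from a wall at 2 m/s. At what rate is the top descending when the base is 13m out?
13√30/30 ≈ 2.373 m/s

x² + y² = 17²
2x·dx/dt + 2y·dy/dt = 0
dy/dt = -x/y · dx/dt = -13/(2√30) · 2 = -13√30/30 m/s
The top is descending at 13√30/30 ≈ 2.373 m/s.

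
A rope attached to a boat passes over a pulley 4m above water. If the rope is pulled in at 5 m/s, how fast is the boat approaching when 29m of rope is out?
29√33/33 ≈ 5.048 m/s

rope² = x² + 4²
x = √(29² - 4²) = 5√33
dx/dt = (rope/x) · d(rope)/dt = (29/(5√33)) · (-5) = -29√33/33 m/s
The boat approaches at 29√33/33 ≈ 5.048 m/s.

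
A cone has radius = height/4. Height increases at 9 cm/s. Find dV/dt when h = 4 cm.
9π cm³/s

V = (1/3)π(h/4)²h = πh³/48
dV/dt = πh²/16 · 9
At h = 4: dV/dt = 9π cm³/s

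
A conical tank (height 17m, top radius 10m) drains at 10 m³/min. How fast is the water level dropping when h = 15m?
289/(2250π) ≈ 0.04089 m/min

r/h = 10/17, so r = (10/17)h
V = (1/3)πr²h = (1/3)π((10/17)h)²h = (100/867)πh³
dV/dh = (100/289)πh²
dh/dt = (dV/dt)/(dV/dh) = -10/((100/289)π·15²) = -289/(2250π) m/min
The level is dropping at 289/(2250π) ≈ 0.04089 m/min.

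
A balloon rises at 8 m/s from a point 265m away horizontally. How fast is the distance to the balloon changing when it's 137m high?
548√88994/44497 ≈ 3.674 m/s

z² = 265² + y²
z = √(265² + 137²) = √88994
dz/dt = y/z · dy/dt = 137/√88994 · 8 = 548√88994/44497 ≈ 3.674 m/s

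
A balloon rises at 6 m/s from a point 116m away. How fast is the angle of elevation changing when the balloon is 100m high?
0.029673 rad/s

tan(θ) = y/116
sec²(θ) · dθ/dt = (1/116) · dy/dt
dθ/dt = cos²(θ)/116 · 6 = 116/(116² + 100²) · 6
dθ/dt = 0.029673 rad/s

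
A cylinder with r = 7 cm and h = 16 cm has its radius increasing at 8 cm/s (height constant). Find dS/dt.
480π cm²/s

S = 2πrh + 2πr² (lateral + bases)
dS/dt = (2πh + 4πr)·dr/dt = (2π·16 + 4π·7)·8
= 480π cm²/s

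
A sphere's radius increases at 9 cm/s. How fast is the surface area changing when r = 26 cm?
1872π cm²/s

S = 4πr²
dS/dt = dS/dr · dr/dt = 8πr · 9
At r = 26: dS/dt = 1872π cm²/s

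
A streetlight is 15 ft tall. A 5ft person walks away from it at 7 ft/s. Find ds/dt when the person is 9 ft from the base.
7/2 ft/s

By similar triangles: 15/(x+s) = 5/s
Solving: s = 5x/10
ds/dt = 5/10 · dx/dt = 1/2 · 7 = 7/2 ft/s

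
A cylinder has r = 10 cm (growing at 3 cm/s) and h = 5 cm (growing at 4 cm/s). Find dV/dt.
700π cm³/s

V = πr²h
dV/dt = 2πrh·dr/dt + πr²·dh/dt
= 2π(10)(5)(3) + π(10)²(4)
= 700π cm³/s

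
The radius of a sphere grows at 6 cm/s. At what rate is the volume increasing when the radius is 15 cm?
5400π cm³/s

V = (4/3)πr³
dV/dt = dV/dr · dr/dt = 4πr² · 6
At r = 15: dV/dt = 5400π cm³/s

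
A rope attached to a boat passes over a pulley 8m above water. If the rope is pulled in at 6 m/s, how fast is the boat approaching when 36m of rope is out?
54√77/77 ≈ 6.154 m/s

rope² = x² + 8²
x = √(36² - 8²) = 4√77
dx/dt = (rope/x) · d(rope)/dt = (36/(4√77)) · (-6) = -54√77/77 m/s
The boat approaches at 54√77/77 ≈ 6.154 m/s.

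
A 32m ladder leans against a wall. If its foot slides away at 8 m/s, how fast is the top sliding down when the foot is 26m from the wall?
104√87/87 ≈ 11.15 m/s

x² + y² = 32²
2x·dx/dt + 2y·dy/dt = 0
dy/dt = -x/y · dx/dt = -26/(2√87) · 8 = -104√87/87 m/s
The top is descending at 104√87/87 ≈ 11.15 m/s.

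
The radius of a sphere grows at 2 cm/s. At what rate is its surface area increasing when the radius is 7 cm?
112π cm²/s

S = 4πr²
dS/dt = dS/dr · dr/dt = 8πr · 2
At r = 7: dS/dt = 112π cm²/s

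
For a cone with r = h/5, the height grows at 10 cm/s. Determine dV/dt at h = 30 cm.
360π cm³/s

V = (1/3)π(h/5)²h = πh³/75
dV/dt = πh²/25 · 10
At h = 30: dV/dt = 360π cm³/s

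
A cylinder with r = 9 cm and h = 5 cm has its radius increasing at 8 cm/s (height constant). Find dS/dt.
368π cm²/s

S = 2πrh + 2πr² (lateral + bases)
dS/dt = (2πh + 4πr)·dr/dt = (2π·5 + 4π·9)·8
= 368π cm²/s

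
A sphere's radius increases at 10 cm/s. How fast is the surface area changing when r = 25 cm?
2000π cm²/s

S = 4πr²
dS/dt = dS/dr · dr/dt = 8πr · 10
At r = 25: dS/dt = 2000π cm²/s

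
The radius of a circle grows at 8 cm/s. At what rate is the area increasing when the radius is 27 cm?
432π cm²/s

A = πr²
dA/dt = 2πr · dr/dt = 2π(27)(8) = 432π cm²/s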